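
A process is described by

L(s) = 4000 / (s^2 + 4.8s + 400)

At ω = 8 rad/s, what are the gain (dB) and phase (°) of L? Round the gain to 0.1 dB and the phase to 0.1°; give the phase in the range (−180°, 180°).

21.5 dB, -6.5°

At s = jω = j8:
quadratic: (j8)² + 4.8·j8 + 400 = 336 + j38.4 → |·| ≈ 338.19, ∠ ≈ 6.52°
|L| = 4000 / 338.19 ≈ 11.828
Gain = 20 log₁₀(11.828) ≈ 21.46 dB
∠L = 0.00° − 6.52° = -6.52°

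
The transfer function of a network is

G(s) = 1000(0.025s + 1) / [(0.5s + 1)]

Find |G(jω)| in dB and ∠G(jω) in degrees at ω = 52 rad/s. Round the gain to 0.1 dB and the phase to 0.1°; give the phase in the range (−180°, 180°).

At ω = 52 rad/s:
zero (1 + j52·0.025) = 1 + j1.3 → |·| ≈ 1.6401, ∠ ≈ 52.43°
pole (1 + j52·0.5) = 1 + j26 → |·| ≈ 26.019, ∠ ≈ 87.80°
|G| = 1000 · 1.6401 / (26.019) ≈ 63.035
Gain = 20 log₁₀(63.035) ≈ 35.99 dB
∠G = (52.43°) − (87.80°) = -35.37°

36.0 dB, -35.4°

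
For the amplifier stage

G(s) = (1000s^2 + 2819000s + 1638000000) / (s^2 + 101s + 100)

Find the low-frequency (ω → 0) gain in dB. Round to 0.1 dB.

144.3 dB

G(0) = 1638000000 / 100 = 1.638e+07
20 log₁₀(1.638e+07) ≈ 144.29 dB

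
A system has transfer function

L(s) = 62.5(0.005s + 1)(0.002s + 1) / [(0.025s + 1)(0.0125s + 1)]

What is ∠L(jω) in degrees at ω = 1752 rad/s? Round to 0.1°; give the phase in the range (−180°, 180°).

At ω = 1752 rad/s:
zero (1 + j1752·0.005) = 1 + j8.76 → |·| ≈ 8.8169, ∠ ≈ 83.49°
zero (1 + j1752·0.002) = 1 + j3.504 → |·| ≈ 3.6439, ∠ ≈ 74.07°
pole (1 + j1752·0.025) = 1 + j43.8 → |·| ≈ 43.811, ∠ ≈ 88.69°
pole (1 + j1752·0.0125) = 1 + j21.9 → |·| ≈ 21.923, ∠ ≈ 87.39°
∠L = (83.49° + 74.07°) − (88.69° + 87.39°) = -18.52°

-18.5°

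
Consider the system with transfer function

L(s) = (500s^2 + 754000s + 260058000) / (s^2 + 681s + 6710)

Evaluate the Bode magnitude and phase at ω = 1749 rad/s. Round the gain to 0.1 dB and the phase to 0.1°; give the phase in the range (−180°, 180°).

54.9 dB, -24.8°

Substitute s = j1749:
Numerator: 500(j1749)^2 + 754000(j1749) + 260058000 = -1269442500 + j1318746000
Denominator: (j1749)^2 + 681(j1749) + 6710 = -3052291 + j1191069
|N| = √(1269442500² + 1318746000²) ≈ 1.8305e+09, ∠N ≈ 133.91°
|D| = √(3052291² + 1191069²) ≈ 3.2765e+06, ∠D ≈ 158.68°
|L| = 1.8305e+09 / 3.2765e+06 ≈ 558.68
Gain = 20 log₁₀(558.68) ≈ 54.94 dB
∠L = 133.91° − 158.68° = -24.77°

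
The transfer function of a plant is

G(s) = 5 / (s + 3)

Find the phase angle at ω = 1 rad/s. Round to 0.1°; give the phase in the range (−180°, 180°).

-18.4°

At s = jω = j1:
pole (s+3): 3 + j1 → |·| = √(3²+1²) = √10 ≈ 3.1623, ∠ = arctan(1/3) ≈ 18.43°
∠G = 0.00° − 18.43° = -18.43°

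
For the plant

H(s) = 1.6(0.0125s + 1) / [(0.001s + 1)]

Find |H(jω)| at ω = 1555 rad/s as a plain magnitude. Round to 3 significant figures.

At ω = 1555 rad/s:
zero (1 + j1555·0.0125) = 1 + j19.4375 → |·| ≈ 19.463, ∠ ≈ 87.05°
pole (1 + j1555·0.001) = 1 + j1.555 → |·| ≈ 1.8488, ∠ ≈ 57.26°
|H| = 1.6 · 19.463 / (1.8488) ≈ 16.844

16.8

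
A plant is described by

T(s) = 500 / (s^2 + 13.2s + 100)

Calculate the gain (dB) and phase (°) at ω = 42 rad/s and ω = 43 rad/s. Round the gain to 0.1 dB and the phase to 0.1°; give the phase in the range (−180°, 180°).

ω = 42: -10.9 dB, -161.6°; ω = 43: -11.3 dB, -162.0°

At s = jω = j42:
quadratic: (j42)² + 13.2·j42 + 100 = -1664 + j554.4 → |·| ≈ 1753.9, ∠ ≈ 161.57°
|T| = 500 / 1753.9 ≈ 0.28508
Gain = 20 log₁₀(0.28508) ≈ -10.90 dB
∠T = 0.00° − 161.57° = -161.57°

At s = jω = j43:
quadratic: (j43)² + 13.2·j43 + 100 = -1749 + j567.6 → |·| ≈ 1838.8, ∠ ≈ 162.02°
|T| = 500 / 1838.8 ≈ 0.27192
Gain = 20 log₁₀(0.27192) ≈ -11.31 dB
∠T = 0.00° − 162.02° = -162.02°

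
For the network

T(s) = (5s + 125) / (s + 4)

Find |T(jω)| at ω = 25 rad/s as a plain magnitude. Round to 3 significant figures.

Substitute s = j25:
Numerator: 5(j25) + 125 = 125 + j125
Denominator: (j25) + 4 = 4 + j25
|N| = √(125² + 125²) ≈ 176.78, ∠N ≈ 45.00°
|D| = √(4² + 25²) ≈ 25.318, ∠D ≈ 80.91°
|T| = 176.78 / 25.318 ≈ 6.9824

6.98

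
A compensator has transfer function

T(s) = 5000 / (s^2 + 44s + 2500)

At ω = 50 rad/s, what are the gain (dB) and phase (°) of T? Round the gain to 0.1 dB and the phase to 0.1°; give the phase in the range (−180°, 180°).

At s = jω = j50:
quadratic: (j50)² + 44·j50 + 2500 = 0 + j2200 → |·| ≈ 2200, ∠ ≈ 90.00°
|T| = 5000 / 2200 ≈ 2.2727
Gain = 20 log₁₀(2.2727) ≈ 7.13 dB
∠T = 0.00° − 90.00° = -90.00°

7.1 dB, -90.0°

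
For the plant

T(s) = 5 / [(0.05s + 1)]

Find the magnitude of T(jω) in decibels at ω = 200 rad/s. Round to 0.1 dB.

At ω = 200 rad/s:
pole (1 + j200·0.05) = 1 + j10 → |·| ≈ 10.05, ∠ ≈ 84.29°
|T| = 5 · 1 / (10.05) ≈ 0.49751
Gain = 20 log₁₀(0.49751) ≈ -6.06 dB

-6.1 dB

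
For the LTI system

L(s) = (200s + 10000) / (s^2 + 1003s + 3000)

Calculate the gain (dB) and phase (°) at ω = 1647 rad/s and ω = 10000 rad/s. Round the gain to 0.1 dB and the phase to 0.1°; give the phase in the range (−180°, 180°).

Substitute s = j1647:
Numerator: 200(j1647) + 10000 = 10000 + j329400
Denominator: (j1647)^2 + 1003(j1647) + 3000 = -2709609 + j1651941
|N| = √(10000² + 329400²) ≈ 3.2955e+05, ∠N ≈ 88.26°
|D| = √(2709609² + 1651941²) ≈ 3.1735e+06, ∠D ≈ 148.63°
|L| = 3.2955e+05 / 3.1735e+06 ≈ 0.10384
Gain = 20 log₁₀(0.10384) ≈ -19.67 dB
∠L = 88.26° − 148.63° = -60.37°

Substitute s = j10000:
Numerator: 200(j10000) + 10000 = 10000 + j2000000
Denominator: (j10000)^2 + 1003(j10000) + 3000 = -99997000 + j10030000
|N| = √(10000² + 2000000²) ≈ 2e+06, ∠N ≈ 89.71°
|D| = √(99997000² + 10030000²) ≈ 1.005e+08, ∠D ≈ 174.27°
|L| = 2e+06 / 1.005e+08 ≈ 0.0199
Gain = 20 log₁₀(0.0199) ≈ -34.02 dB
∠L = 89.71° − 174.27° = -84.56°

ω = 1647: -19.7 dB, -60.4°; ω = 10000: -34.0 dB, -84.6°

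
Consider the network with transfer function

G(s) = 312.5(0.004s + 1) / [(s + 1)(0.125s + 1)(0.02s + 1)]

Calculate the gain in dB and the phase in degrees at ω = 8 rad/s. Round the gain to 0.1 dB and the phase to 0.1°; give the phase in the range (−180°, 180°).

At ω = 8 rad/s:
zero (1 + j8·0.004) = 1 + j0.032 → |·| ≈ 1.0005, ∠ ≈ 1.83°
pole (1 + j8·1) = 1 + j8 → |·| ≈ 8.0623, ∠ ≈ 82.87°
pole (1 + j8·0.125) = 1 + j1 → |·| ≈ 1.4142, ∠ ≈ 45.00°
pole (1 + j8·0.02) = 1 + j0.16 → |·| ≈ 1.0127, ∠ ≈ 9.09°
|G| = 312.5 · 1.0005 / (8.0623 · 1.4142 · 1.0127) ≈ 27.078
Gain = 20 log₁₀(27.078) ≈ 28.65 dB
∠G = (1.83°) − (82.87° + 45.00° + 9.09°) = -135.13°

28.7 dB, -135.1°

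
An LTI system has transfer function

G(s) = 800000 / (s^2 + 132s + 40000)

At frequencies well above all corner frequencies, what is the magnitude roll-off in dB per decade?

Each pole contributes −20 dB/decade at high frequency; each zero contributes +20 dB/decade.
Net: 0 zero(s) − 2 pole(s) → -40 dB/decade.

-40 dB/decade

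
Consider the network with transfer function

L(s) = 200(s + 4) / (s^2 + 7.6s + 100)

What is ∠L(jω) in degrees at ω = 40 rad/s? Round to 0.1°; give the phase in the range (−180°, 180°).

At s = jω = j40:
zero (s+4): 4 + j40 → |·| = √(4²+40²) = √1616 ≈ 40.2, ∠ = arctan(40/4) ≈ 84.29°
quadratic: (j40)² + 7.6·j40 + 100 = -1500 + j304 → |·| ≈ 1530.5, ∠ ≈ 168.54°
∠L = 84.29° − 168.54° = -84.25°

-84.3°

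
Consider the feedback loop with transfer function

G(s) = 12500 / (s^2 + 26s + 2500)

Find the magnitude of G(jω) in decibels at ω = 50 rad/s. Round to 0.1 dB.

At s = jω = j50:
quadratic: (j50)² + 26·j50 + 2500 = 0 + j1300 → |·| ≈ 1300, ∠ ≈ 90.00°
|G| = 12500 / 1300 ≈ 9.6154
Gain = 20 log₁₀(9.6154) ≈ 19.66 dB

19.7 dB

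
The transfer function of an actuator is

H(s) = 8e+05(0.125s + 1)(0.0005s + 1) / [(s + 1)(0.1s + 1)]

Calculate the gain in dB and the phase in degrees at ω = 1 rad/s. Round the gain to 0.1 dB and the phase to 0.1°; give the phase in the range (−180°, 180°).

115.1 dB, -43.6°

At ω = 1 rad/s:
zero (1 + j1·0.125) = 1 + j0.125 → |·| ≈ 1.0078, ∠ ≈ 7.13°
zero (1 + j1·0.0005) = 1 + j0.0005 → |·| ≈ 1, ∠ ≈ 0.03°
pole (1 + j1·1) = 1 + j1 → |·| ≈ 1.4142, ∠ ≈ 45.00°
pole (1 + j1·0.1) = 1 + j0.1 → |·| ≈ 1.005, ∠ ≈ 5.71°
|H| = 8e+05 · 1.0078 · 1 / (1.4142 · 1.005) ≈ 5.6727e+05
Gain = 20 log₁₀(5.6727e+05) ≈ 115.08 dB
∠H = (7.13° + 0.03°) − (45.00° + 5.71°) = -43.55°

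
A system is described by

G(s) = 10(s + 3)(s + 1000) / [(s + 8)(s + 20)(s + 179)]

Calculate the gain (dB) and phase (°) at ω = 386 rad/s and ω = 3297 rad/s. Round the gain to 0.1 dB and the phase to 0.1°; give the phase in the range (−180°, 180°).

At s = jω = j386:
zero (s+3): 3 + j386 → |·| = √(3²+386²) = √149005 ≈ 386.01, ∠ = arctan(386/3) ≈ 89.55°
zero (s+1000): 1000 + j386 → |·| = √(1000²+386²) = √1148996 ≈ 1071.9, ∠ = arctan(386/1000) ≈ 21.11°
pole (s+8): 8 + j386 → |·| = √(8²+386²) = √149060 ≈ 386.08, ∠ = arctan(386/8) ≈ 88.81°
pole (s+20): 20 + j386 → |·| = √(20²+386²) = √149396 ≈ 386.52, ∠ = arctan(386/20) ≈ 87.03°
pole (s+179): 179 + j386 → |·| = √(179²+386²) = √181037 ≈ 425.48, ∠ = arctan(386/179) ≈ 65.12°
|G| = 10 · 4.1376e+05 / 6.3493e+07 ≈ 0.065166
Gain = 20 log₁₀(0.065166) ≈ -23.72 dB
∠G = 110.66° − 240.96° = -130.30°

At s = jω = j3297:
zero (s+3): 3 + j3297 → |·| = √(3²+3297²) = √10870218 ≈ 3297, ∠ = arctan(3297/3) ≈ 89.95°
zero (s+1000): 1000 + j3297 → |·| = √(1000²+3297²) = √11870209 ≈ 3445.3, ∠ = arctan(3297/1000) ≈ 73.13°
pole (s+8): 8 + j3297 → |·| = √(8²+3297²) = √10870273 ≈ 3297, ∠ = arctan(3297/8) ≈ 89.86°
pole (s+20): 20 + j3297 → |·| = √(20²+3297²) = √10870609 ≈ 3297.1, ∠ = arctan(3297/20) ≈ 89.65°
pole (s+179): 179 + j3297 → |·| = √(179²+3297²) = √10902250 ≈ 3301.9, ∠ = arctan(3297/179) ≈ 86.89°
|G| = 10 · 1.1359e+07 / 3.5893e+10 ≈ 0.0031647
Gain = 20 log₁₀(0.0031647) ≈ -49.99 dB
∠G = 163.08° − 266.40° = -103.32°

ω = 386: -23.7 dB, -130.3°; ω = 3297: -50.0 dB, -103.3°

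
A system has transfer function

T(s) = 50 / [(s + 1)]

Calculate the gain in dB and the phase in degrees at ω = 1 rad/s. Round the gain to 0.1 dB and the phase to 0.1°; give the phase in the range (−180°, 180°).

At ω = 1 rad/s:
pole (1 + j1·1) = 1 + j1 → |·| ≈ 1.4142, ∠ ≈ 45.00°
|T| = 50 · 1 / (1.4142) ≈ 35.356
Gain = 20 log₁₀(35.356) ≈ 30.97 dB
∠T = (0°) − (45.00°) = -45.00°

31.0 dB, -45.0°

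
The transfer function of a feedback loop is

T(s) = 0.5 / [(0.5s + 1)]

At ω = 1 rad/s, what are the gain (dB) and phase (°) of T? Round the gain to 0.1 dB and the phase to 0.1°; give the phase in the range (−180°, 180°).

At ω = 1 rad/s:
pole (1 + j1·0.5) = 1 + j0.5 → |·| ≈ 1.118, ∠ ≈ 26.57°
|T| = 0.5 · 1 / (1.118) ≈ 0.44723
Gain = 20 log₁₀(0.44723) ≈ -6.99 dB
∠T = (0°) − (26.57°) = -26.57°

-7.0 dB, -26.6°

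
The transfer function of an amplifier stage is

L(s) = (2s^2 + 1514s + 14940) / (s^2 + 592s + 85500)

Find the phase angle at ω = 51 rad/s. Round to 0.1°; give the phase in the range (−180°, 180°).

Substitute s = j51:
Numerator: 2(j51)^2 + 1514(j51) + 14940 = 9738 + j77214
Denominator: (j51)^2 + 592(j51) + 85500 = 82899 + j30192
|N| = √(9738² + 77214²) ≈ 77826, ∠N ≈ 82.81°
|D| = √(82899² + 30192²) ≈ 88226, ∠D ≈ 20.01°
∠L = 82.81° − 20.01° = 62.80°

62.8°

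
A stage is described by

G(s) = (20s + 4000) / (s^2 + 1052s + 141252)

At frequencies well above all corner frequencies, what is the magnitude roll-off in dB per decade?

-20 dB/decade

Each pole contributes −20 dB/decade at high frequency; each zero contributes +20 dB/decade.
Net: 1 zero(s) − 2 pole(s) → -20 dB/decade.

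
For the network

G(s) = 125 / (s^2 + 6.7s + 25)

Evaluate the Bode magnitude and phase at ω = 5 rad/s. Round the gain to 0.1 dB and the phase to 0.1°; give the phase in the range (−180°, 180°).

11.4 dB, -90.0°

At s = jω = j5:
quadratic: (j5)² + 6.7·j5 + 25 = 0 + j33.5 → |·| ≈ 33.5, ∠ ≈ 90.00°
|G| = 125 / 33.5 ≈ 3.7313
Gain = 20 log₁₀(3.7313) ≈ 11.44 dB
∠G = 0.00° − 90.00° = -90.00°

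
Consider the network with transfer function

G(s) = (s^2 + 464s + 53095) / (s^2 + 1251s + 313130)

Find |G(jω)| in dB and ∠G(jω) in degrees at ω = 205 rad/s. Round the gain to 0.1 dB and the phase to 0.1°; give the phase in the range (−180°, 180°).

-11.8 dB, 40.0°

Substitute s = j205:
Numerator: (j205)^2 + 464(j205) + 53095 = 11070 + j95120
Denominator: (j205)^2 + 1251(j205) + 313130 = 271105 + j256455
|N| = √(11070² + 95120²) ≈ 95762, ∠N ≈ 83.36°
|D| = √(271105² + 256455²) ≈ 3.7319e+05, ∠D ≈ 43.41°
|G| = 95762 / 3.7319e+05 ≈ 0.2566
Gain = 20 log₁₀(0.2566) ≈ -11.81 dB
∠G = 83.36° − 43.41° = 39.95°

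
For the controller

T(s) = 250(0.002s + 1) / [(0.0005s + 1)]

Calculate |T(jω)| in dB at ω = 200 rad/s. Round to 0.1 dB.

48.6 dB

At ω = 200 rad/s:
zero (1 + j200·0.002) = 1 + j0.4 → |·| ≈ 1.077, ∠ ≈ 21.80°
pole (1 + j200·0.0005) = 1 + j0.1 → |·| ≈ 1.005, ∠ ≈ 5.71°
|T| = 250 · 1.077 / (1.005) ≈ 267.91
Gain = 20 log₁₀(267.91) ≈ 48.56 dB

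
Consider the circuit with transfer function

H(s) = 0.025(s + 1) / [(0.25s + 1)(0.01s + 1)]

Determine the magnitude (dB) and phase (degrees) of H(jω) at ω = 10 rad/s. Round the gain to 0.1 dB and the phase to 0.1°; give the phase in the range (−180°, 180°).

-20.6 dB, 10.4°

At ω = 10 rad/s:
zero (1 + j10·1) = 1 + j10 → |·| ≈ 10.05, ∠ ≈ 84.29°
pole (1 + j10·0.25) = 1 + j2.5 → |·| ≈ 2.6926, ∠ ≈ 68.20°
pole (1 + j10·0.01) = 1 + j0.1 → |·| ≈ 1.005, ∠ ≈ 5.71°
|H| = 0.025 · 10.05 / (2.6926 · 1.005) ≈ 0.092847
Gain = 20 log₁₀(0.092847) ≈ -20.64 dB
∠H = (84.29°) − (68.20° + 5.71°) = 10.38°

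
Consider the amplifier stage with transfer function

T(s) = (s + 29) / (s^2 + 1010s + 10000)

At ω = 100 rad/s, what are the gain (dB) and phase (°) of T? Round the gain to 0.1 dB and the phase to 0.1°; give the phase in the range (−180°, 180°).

Substitute s = j100:
Numerator: (j100) + 29 = 29 + j100
Denominator: (j100)^2 + 1010(j100) + 10000 = 0 + j101000
|N| = √(29² + 100²) ≈ 104.12, ∠N ≈ 73.83°
|D| = √(0² + 101000²) ≈ 1.01e+05, ∠D ≈ 90.00°
|T| = 104.12 / 1.01e+05 ≈ 0.0010309
Gain = 20 log₁₀(0.0010309) ≈ -59.74 dB
∠T = 73.83° − 90.00° = -16.17°

-59.7 dB, -16.2°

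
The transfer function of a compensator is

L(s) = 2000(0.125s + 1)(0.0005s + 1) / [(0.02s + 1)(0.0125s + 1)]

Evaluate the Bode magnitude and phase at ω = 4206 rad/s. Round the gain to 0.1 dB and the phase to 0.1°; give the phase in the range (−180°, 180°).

54.9 dB, -23.8°

At ω = 4206 rad/s:
zero (1 + j4206·0.125) = 1 + j525.75 → |·| ≈ 525.75, ∠ ≈ 89.89°
zero (1 + j4206·0.0005) = 1 + j2.103 → |·| ≈ 2.3286, ∠ ≈ 64.57°
pole (1 + j4206·0.02) = 1 + j84.12 → |·| ≈ 84.126, ∠ ≈ 89.32°
pole (1 + j4206·0.0125) = 1 + j52.575 → |·| ≈ 52.585, ∠ ≈ 88.91°
|L| = 2000 · 525.75 · 2.3286 / (84.126 · 52.585) ≈ 553.49
Gain = 20 log₁₀(553.49) ≈ 54.86 dB
∠L = (89.89° + 64.57°) − (89.32° + 88.91°) = -23.77°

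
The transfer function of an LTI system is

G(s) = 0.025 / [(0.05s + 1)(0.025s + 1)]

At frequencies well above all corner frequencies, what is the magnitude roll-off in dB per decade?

Each pole contributes −20 dB/decade at high frequency; each zero contributes +20 dB/decade.
Net: 0 zero(s) − 2 pole(s) → -40 dB/decade.

-40 dB/decade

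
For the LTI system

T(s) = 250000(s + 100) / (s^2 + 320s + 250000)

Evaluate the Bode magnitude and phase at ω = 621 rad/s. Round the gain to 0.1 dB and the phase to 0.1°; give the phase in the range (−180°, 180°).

At s = jω = j621:
zero (s+100): 100 + j621 → |·| = √(100²+621²) = √395641 ≈ 629, ∠ = arctan(621/100) ≈ 80.85°
quadratic: (j621)² + 320·j621 + 250000 = -135641 + j198720 → |·| ≈ 2.406e+05, ∠ ≈ 124.32°
|T| = 250000 · 629 / 2.406e+05 ≈ 653.57
Gain = 20 log₁₀(653.57) ≈ 56.31 dB
∠T = 80.85° − 124.32° = -43.47°

56.3 dB, -43.5°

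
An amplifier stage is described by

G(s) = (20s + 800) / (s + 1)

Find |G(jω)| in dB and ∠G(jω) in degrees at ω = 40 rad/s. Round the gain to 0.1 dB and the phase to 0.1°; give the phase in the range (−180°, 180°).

Substitute s = j40:
Numerator: 20(j40) + 800 = 800 + j800
Denominator: (j40) + 1 = 1 + j40
|N| = √(800² + 800²) ≈ 1131.4, ∠N ≈ 45.00°
|D| = √(1² + 40²) ≈ 40.012, ∠D ≈ 88.57°
|G| = 1131.4 / 40.012 ≈ 28.277
Gain = 20 log₁₀(28.277) ≈ 29.03 dB
∠G = 45.00° − 88.57° = -43.57°

29.0 dB, -43.6°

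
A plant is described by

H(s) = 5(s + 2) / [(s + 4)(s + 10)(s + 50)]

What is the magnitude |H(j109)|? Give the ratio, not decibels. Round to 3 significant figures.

0.000381

At s = jω = j109:
zero (s+2): 2 + j109 → |·| = √(2²+109²) = √11885 ≈ 109.02, ∠ = arctan(109/2) ≈ 88.95°
pole (s+4): 4 + j109 → |·| = √(4²+109²) = √11897 ≈ 109.07, ∠ = arctan(109/4) ≈ 87.90°
pole (s+10): 10 + j109 → |·| = √(10²+109²) = √11981 ≈ 109.46, ∠ = arctan(109/10) ≈ 84.76°
pole (s+50): 50 + j109 → |·| = √(50²+109²) = √14381 ≈ 119.92, ∠ = arctan(109/50) ≈ 65.36°
|H| = 5 · 109.02 / 1.4317e+06 ≈ 0.00038074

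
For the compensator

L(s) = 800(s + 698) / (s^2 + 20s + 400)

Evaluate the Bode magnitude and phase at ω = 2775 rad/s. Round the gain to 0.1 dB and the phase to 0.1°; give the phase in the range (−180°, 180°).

-10.5 dB, -103.7°

At s = jω = j2775:
zero (s+698): 698 + j2775 → |·| = √(698²+2775²) = √8187829 ≈ 2861.4, ∠ = arctan(2775/698) ≈ 75.88°
quadratic: (j2775)² + 20·j2775 + 400 = -7700225 + j55500 → |·| ≈ 7.7004e+06, ∠ ≈ 179.59°
|L| = 800 · 2861.4 / 7.7004e+06 ≈ 0.29727
Gain = 20 log₁₀(0.29727) ≈ -10.54 dB
∠L = 75.88° − 179.59° = -103.71°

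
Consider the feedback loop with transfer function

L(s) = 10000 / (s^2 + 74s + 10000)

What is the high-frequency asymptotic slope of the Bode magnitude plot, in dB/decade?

Each pole contributes −20 dB/decade at high frequency; each zero contributes +20 dB/decade.
Net: 0 zero(s) − 2 pole(s) → -40 dB/decade.

-40 dB/decade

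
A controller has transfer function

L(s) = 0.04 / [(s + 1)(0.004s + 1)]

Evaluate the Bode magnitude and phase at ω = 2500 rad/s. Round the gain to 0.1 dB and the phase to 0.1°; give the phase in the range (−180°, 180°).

At ω = 2500 rad/s:
pole (1 + j2500·1) = 1 + j2500 → |·| ≈ 2500, ∠ ≈ 89.98°
pole (1 + j2500·0.004) = 1 + j10 → |·| ≈ 10.05, ∠ ≈ 84.29°
|L| = 0.04 · 1 / (2500 · 10.05) ≈ 1.592e-06
Gain = 20 log₁₀(1.592e-06) ≈ -115.96 dB
∠L = (0°) − (89.98° + 84.29°) = -174.27°

-116.0 dB, -174.3°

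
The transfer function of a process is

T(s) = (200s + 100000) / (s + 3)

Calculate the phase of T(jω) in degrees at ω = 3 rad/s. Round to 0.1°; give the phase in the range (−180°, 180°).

-44.7°

Substitute s = j3:
Numerator: 200(j3) + 100000 = 100000 + j600
Denominator: (j3) + 3 = 3 + j3
|N| = √(100000² + 600²) ≈ 1e+05, ∠N ≈ 0.34°
|D| = √(3² + 3²) ≈ 4.2426, ∠D ≈ 45.00°
∠T = 0.34° − 45.00° = -44.66°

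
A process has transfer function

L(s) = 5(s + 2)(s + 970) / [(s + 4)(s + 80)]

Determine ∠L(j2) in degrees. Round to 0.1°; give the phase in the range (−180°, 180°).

At s = jω = j2:
zero (s+2): 2 + j2 → |·| = √(2²+2²) = √8 ≈ 2.8284, ∠ = arctan(2/2) ≈ 45.00°
zero (s+970): 970 + j2 → |·| = √(970²+2²) = √940904 ≈ 970, ∠ = arctan(2/970) ≈ 0.12°
pole (s+4): 4 + j2 → |·| = √(4²+2²) = √20 ≈ 4.4721, ∠ = arctan(2/4) ≈ 26.57°
pole (s+80): 80 + j2 → |·| = √(80²+2²) = √6404 ≈ 80.025, ∠ = arctan(2/80) ≈ 1.43°
∠L = 45.12° − 28.00° = 17.12°

17.1°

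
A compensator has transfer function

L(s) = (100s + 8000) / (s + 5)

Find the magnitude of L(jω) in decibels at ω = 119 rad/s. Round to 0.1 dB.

41.6 dB

Substitute s = j119:
Numerator: 100(j119) + 8000 = 8000 + j11900
Denominator: (j119) + 5 = 5 + j119
|N| = √(8000² + 11900²) ≈ 14339, ∠N ≈ 56.09°
|D| = √(5² + 119²) ≈ 119.1, ∠D ≈ 87.59°
|L| = 14339 / 119.1 ≈ 120.39
Gain = 20 log₁₀(120.39) ≈ 41.61 dB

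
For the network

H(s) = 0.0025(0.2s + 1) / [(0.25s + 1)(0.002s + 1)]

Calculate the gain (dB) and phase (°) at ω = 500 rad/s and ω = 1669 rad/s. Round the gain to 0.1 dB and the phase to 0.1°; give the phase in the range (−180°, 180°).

ω = 500: -57.0 dB, -45.1°; ω = 1669: -64.8 dB, -73.4°

At ω = 500 rad/s:
zero (1 + j500·0.2) = 1 + j100 → |·| ≈ 100, ∠ ≈ 89.43°
pole (1 + j500·0.25) = 1 + j125 → |·| ≈ 125, ∠ ≈ 89.54°
pole (1 + j500·0.002) = 1 + j1 → |·| ≈ 1.4142, ∠ ≈ 45.00°
|H| = 0.0025 · 100 / (125 · 1.4142) ≈ 0.0014142
Gain = 20 log₁₀(0.0014142) ≈ -56.99 dB
∠H = (89.43°) − (89.54° + 45.00°) = -45.11°

At ω = 1669 rad/s:
zero (1 + j1669·0.2) = 1 + j333.8 → |·| ≈ 333.8, ∠ ≈ 89.83°
pole (1 + j1669·0.25) = 1 + j417.25 → |·| ≈ 417.25, ∠ ≈ 89.86°
pole (1 + j1669·0.002) = 1 + j3.338 → |·| ≈ 3.4846, ∠ ≈ 73.32°
|H| = 0.0025 · 333.8 / (417.25 · 3.4846) ≈ 0.00057395
Gain = 20 log₁₀(0.00057395) ≈ -64.82 dB
∠H = (89.83°) − (89.86° + 73.32°) = -73.35°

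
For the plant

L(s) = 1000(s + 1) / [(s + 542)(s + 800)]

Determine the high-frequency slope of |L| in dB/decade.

Each pole contributes −20 dB/decade at high frequency; each zero contributes +20 dB/decade.
Net: 1 zero(s) − 2 pole(s) → -20 dB/decade.

-20 dB/decade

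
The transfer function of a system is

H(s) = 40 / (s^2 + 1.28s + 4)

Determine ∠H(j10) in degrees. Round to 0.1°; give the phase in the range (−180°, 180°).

At s = jω = j10:
quadratic: (j10)² + 1.28·j10 + 4 = -96 + j12.8 → |·| ≈ 96.85, ∠ ≈ 172.41°
∠H = 0.00° − 172.41° = -172.41°

-172.4°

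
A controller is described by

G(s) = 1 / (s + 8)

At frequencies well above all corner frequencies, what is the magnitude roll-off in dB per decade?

Each pole contributes −20 dB/decade at high frequency; each zero contributes +20 dB/decade.
Net: 0 zero(s) − 1 pole(s) → -20 dB/decade.

-20 dB/decade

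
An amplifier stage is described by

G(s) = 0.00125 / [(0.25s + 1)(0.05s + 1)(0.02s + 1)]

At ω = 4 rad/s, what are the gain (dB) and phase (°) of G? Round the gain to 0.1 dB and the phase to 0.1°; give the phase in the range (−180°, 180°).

At ω = 4 rad/s:
pole (1 + j4·0.25) = 1 + j1 → |·| ≈ 1.4142, ∠ ≈ 45.00°
pole (1 + j4·0.05) = 1 + j0.2 → |·| ≈ 1.0198, ∠ ≈ 11.31°
pole (1 + j4·0.02) = 1 + j0.08 → |·| ≈ 1.0032, ∠ ≈ 4.57°
|G| = 0.00125 · 1 / (1.4142 · 1.0198 · 1.0032) ≈ 0.00086397
Gain = 20 log₁₀(0.00086397) ≈ -61.27 dB
∠G = (0°) − (45.00° + 11.31° + 4.57°) = -60.88°

-61.3 dB, -60.9°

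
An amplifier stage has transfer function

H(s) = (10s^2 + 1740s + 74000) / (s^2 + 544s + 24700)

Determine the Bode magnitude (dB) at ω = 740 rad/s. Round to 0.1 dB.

18.5 dB

Substitute s = j740:
Numerator: 10(j740)^2 + 1740(j740) + 74000 = -5402000 + j1287600
Denominator: (j740)^2 + 544(j740) + 24700 = -522900 + j402560
|N| = √(5402000² + 1287600²) ≈ 5.5533e+06, ∠N ≈ 166.59°
|D| = √(522900² + 402560²) ≈ 6.5991e+05, ∠D ≈ 142.41°
|H| = 5.5533e+06 / 6.5991e+05 ≈ 8.4152
Gain = 20 log₁₀(8.4152) ≈ 18.50 dB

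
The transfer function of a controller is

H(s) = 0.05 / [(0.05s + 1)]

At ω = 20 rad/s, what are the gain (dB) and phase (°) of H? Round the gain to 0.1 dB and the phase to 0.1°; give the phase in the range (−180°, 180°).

-29.0 dB, -45.0°

At ω = 20 rad/s:
pole (1 + j20·0.05) = 1 + j1 → |·| ≈ 1.4142, ∠ ≈ 45.00°
|H| = 0.05 · 1 / (1.4142) ≈ 0.035356
Gain = 20 log₁₀(0.035356) ≈ -29.03 dB
∠H = (0°) − (45.00°) = -45.00°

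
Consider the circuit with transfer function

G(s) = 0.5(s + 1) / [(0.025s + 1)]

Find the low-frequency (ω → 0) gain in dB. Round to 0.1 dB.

-6.0 dB

G(0) = 0.5 · 1 / 1 = 0.5
20 log₁₀(0.5) ≈ -6.02 dB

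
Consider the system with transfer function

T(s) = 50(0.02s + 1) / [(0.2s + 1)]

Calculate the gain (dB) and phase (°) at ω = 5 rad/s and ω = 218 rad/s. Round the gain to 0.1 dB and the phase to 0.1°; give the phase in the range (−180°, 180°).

At ω = 5 rad/s:
zero (1 + j5·0.02) = 1 + j0.1 → |·| ≈ 1.005, ∠ ≈ 5.71°
pole (1 + j5·0.2) = 1 + j1 → |·| ≈ 1.4142, ∠ ≈ 45.00°
|T| = 50 · 1.005 / (1.4142) ≈ 35.532
Gain = 20 log₁₀(35.532) ≈ 31.01 dB
∠T = (5.71°) − (45.00°) = -39.29°

At ω = 218 rad/s:
zero (1 + j218·0.02) = 1 + j4.36 → |·| ≈ 4.4732, ∠ ≈ 77.08°
pole (1 + j218·0.2) = 1 + j43.6 → |·| ≈ 43.611, ∠ ≈ 88.69°
|T| = 50 · 4.4732 / (43.611) ≈ 5.1285
Gain = 20 log₁₀(5.1285) ≈ 14.20 dB
∠T = (77.08°) − (88.69°) = -11.61°

ω = 5: 31.0 dB, -39.3°; ω = 218: 14.2 dB, -11.6°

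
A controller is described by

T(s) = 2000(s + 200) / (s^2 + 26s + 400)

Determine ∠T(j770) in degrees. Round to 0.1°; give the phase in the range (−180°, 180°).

-102.6°

At s = jω = j770:
zero (s+200): 200 + j770 → |·| = √(200²+770²) = √632900 ≈ 795.55, ∠ = arctan(770/200) ≈ 75.44°
quadratic: (j770)² + 26·j770 + 400 = -592500 + j20020 → |·| ≈ 5.9284e+05, ∠ ≈ 178.06°
∠T = 75.44° − 178.06° = -102.62°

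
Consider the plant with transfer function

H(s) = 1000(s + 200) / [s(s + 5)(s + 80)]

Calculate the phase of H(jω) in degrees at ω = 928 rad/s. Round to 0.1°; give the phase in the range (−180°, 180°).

At s = jω = j928:
zero (s+200): 200 + j928 → |·| = √(200²+928²) = √901184 ≈ 949.31, ∠ = arctan(928/200) ≈ 77.84°
pole (s+5): 5 + j928 → |·| = √(5²+928²) = √861209 ≈ 928.01, ∠ = arctan(928/5) ≈ 89.69°
pole (s+80): 80 + j928 → |·| = √(80²+928²) = √867584 ≈ 931.44, ∠ = arctan(928/80) ≈ 85.07°
pole at origin: |s| = 928, ∠ = 90.00° (in denominator)
∠H = 77.84° − 264.76° = -186.92° ≡ 173.08° (principal value)

173.1°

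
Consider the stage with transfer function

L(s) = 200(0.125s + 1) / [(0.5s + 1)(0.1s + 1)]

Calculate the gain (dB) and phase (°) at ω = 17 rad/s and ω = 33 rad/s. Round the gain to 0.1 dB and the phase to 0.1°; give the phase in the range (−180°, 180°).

ω = 17: 28.9 dB, -78.0°; ω = 33: 23.5 dB, -83.3°

At ω = 17 rad/s:
zero (1 + j17·0.125) = 1 + j2.125 → |·| ≈ 2.3485, ∠ ≈ 64.80°
pole (1 + j17·0.5) = 1 + j8.5 → |·| ≈ 8.5586, ∠ ≈ 83.29°
pole (1 + j17·0.1) = 1 + j1.7 → |·| ≈ 1.9723, ∠ ≈ 59.53°
|L| = 200 · 2.3485 / (8.5586 · 1.9723) ≈ 27.826
Gain = 20 log₁₀(27.826) ≈ 28.89 dB
∠L = (64.80°) − (83.29° + 59.53°) = -78.02°

At ω = 33 rad/s:
zero (1 + j33·0.125) = 1 + j4.125 → |·| ≈ 4.2445, ∠ ≈ 76.37°
pole (1 + j33·0.5) = 1 + j16.5 → |·| ≈ 16.53, ∠ ≈ 86.53°
pole (1 + j33·0.1) = 1 + j3.3 → |·| ≈ 3.4482, ∠ ≈ 73.14°
|L| = 200 · 4.2445 / (16.53 · 3.4482) ≈ 14.893
Gain = 20 log₁₀(14.893) ≈ 23.46 dB
∠L = (76.37°) − (86.53° + 73.14°) = -83.30°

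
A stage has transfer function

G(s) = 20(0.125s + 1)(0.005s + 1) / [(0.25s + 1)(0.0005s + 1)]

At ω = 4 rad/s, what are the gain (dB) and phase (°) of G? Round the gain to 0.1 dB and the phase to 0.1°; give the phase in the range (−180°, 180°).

24.0 dB, -17.4°

At ω = 4 rad/s:
zero (1 + j4·0.125) = 1 + j0.5 → |·| ≈ 1.118, ∠ ≈ 26.57°
zero (1 + j4·0.005) = 1 + j0.02 → |·| ≈ 1.0002, ∠ ≈ 1.15°
pole (1 + j4·0.25) = 1 + j1 → |·| ≈ 1.4142, ∠ ≈ 45.00°
pole (1 + j4·0.0005) = 1 + j0.002 → |·| ≈ 1, ∠ ≈ 0.11°
|G| = 20 · 1.118 · 1.0002 / (1.4142 · 1) ≈ 15.814
Gain = 20 log₁₀(15.814) ≈ 23.98 dB
∠G = (26.57° + 1.15°) − (45.00° + 0.11°) = -17.39°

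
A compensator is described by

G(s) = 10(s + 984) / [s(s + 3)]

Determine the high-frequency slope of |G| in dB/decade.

Each pole contributes −20 dB/decade at high frequency; each zero contributes +20 dB/decade.
Net: 1 zero(s) − 2 pole(s) → -20 dB/decade.

-20 dB/decade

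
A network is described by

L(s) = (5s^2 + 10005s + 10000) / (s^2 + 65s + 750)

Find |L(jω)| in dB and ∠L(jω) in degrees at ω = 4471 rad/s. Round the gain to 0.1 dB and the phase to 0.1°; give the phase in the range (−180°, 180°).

14.8 dB, -23.3°

Substitute s = j4471:
Numerator: 5(j4471)^2 + 10005(j4471) + 10000 = -99939205 + j44732355
Denominator: (j4471)^2 + 65(j4471) + 750 = -19989091 + j290615
|N| = √(99939205² + 44732355²) ≈ 1.0949e+08, ∠N ≈ 155.89°
|D| = √(19989091² + 290615²) ≈ 1.9991e+07, ∠D ≈ 179.17°
|L| = 1.0949e+08 / 1.9991e+07 ≈ 5.477
Gain = 20 log₁₀(5.477) ≈ 14.77 dB
∠L = 155.89° − 179.17° = -23.28°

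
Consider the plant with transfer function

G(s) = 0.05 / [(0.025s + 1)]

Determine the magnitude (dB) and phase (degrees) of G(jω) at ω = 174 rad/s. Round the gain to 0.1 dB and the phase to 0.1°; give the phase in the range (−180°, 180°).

At ω = 174 rad/s:
pole (1 + j174·0.025) = 1 + j4.35 → |·| ≈ 4.4635, ∠ ≈ 77.05°
|G| = 0.05 · 1 / (4.4635) ≈ 0.011202
Gain = 20 log₁₀(0.011202) ≈ -39.01 dB
∠G = (0°) − (77.05°) = -77.05°

-39.0 dB, -77.1°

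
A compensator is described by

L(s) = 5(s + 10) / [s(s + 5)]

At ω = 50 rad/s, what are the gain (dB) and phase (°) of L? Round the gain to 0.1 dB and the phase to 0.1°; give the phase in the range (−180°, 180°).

-19.9 dB, -95.6°

At s = jω = j50:
zero (s+10): 10 + j50 → |·| = √(10²+50²) = √2600 ≈ 50.99, ∠ = arctan(50/10) ≈ 78.69°
pole (s+5): 5 + j50 → |·| = √(5²+50²) = √2525 ≈ 50.249, ∠ = arctan(50/5) ≈ 84.29°
pole at origin: |s| = 50, ∠ = 90.00° (in denominator)
|L| = 5 · 50.99 / 2512.5 ≈ 0.10147
Gain = 20 log₁₀(0.10147) ≈ -19.87 dB
∠L = 78.69° − 174.29° = -95.60°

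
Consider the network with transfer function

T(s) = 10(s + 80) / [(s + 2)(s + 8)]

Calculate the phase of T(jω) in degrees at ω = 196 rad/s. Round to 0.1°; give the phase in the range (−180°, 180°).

At s = jω = j196:
zero (s+80): 80 + j196 → |·| = √(80²+196²) = √44816 ≈ 211.7, ∠ = arctan(196/80) ≈ 67.80°
pole (s+2): 2 + j196 → |·| = √(2²+196²) = √38420 ≈ 196.01, ∠ = arctan(196/2) ≈ 89.42°
pole (s+8): 8 + j196 → |·| = √(8²+196²) = √38480 ≈ 196.16, ∠ = arctan(196/8) ≈ 87.66°
∠T = 67.80° − 177.08° = -109.28°

-109.3°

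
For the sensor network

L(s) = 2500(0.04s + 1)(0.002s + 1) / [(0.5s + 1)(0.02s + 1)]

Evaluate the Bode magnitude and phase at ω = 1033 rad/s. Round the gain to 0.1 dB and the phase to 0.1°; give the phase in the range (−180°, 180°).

At ω = 1033 rad/s:
zero (1 + j1033·0.04) = 1 + j41.32 → |·| ≈ 41.332, ∠ ≈ 88.61°
zero (1 + j1033·0.002) = 1 + j2.066 → |·| ≈ 2.2953, ∠ ≈ 64.17°
pole (1 + j1033·0.5) = 1 + j516.5 → |·| ≈ 516.5, ∠ ≈ 89.89°
pole (1 + j1033·0.02) = 1 + j20.66 → |·| ≈ 20.684, ∠ ≈ 87.23°
|L| = 2500 · 41.332 · 2.2953 / (516.5 · 20.684) ≈ 22.2
Gain = 20 log₁₀(22.2) ≈ 26.93 dB
∠L = (88.61° + 64.17°) − (89.89° + 87.23°) = -24.34°

26.9 dB, -24.3°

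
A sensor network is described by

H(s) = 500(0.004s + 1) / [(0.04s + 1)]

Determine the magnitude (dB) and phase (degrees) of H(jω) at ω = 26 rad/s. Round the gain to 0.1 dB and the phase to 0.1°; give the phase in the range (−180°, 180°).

50.8 dB, -40.2°

At ω = 26 rad/s:
zero (1 + j26·0.004) = 1 + j0.104 → |·| ≈ 1.0054, ∠ ≈ 5.94°
pole (1 + j26·0.04) = 1 + j1.04 → |·| ≈ 1.4428, ∠ ≈ 46.12°
|H| = 500 · 1.0054 / (1.4428) ≈ 348.42
Gain = 20 log₁₀(348.42) ≈ 50.84 dB
∠H = (5.94°) − (46.12°) = -40.18°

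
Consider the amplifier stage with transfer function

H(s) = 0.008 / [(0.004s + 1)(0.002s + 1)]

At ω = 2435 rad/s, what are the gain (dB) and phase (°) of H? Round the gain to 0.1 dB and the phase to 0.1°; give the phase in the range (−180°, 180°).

At ω = 2435 rad/s:
pole (1 + j2435·0.004) = 1 + j9.74 → |·| ≈ 9.7912, ∠ ≈ 84.14°
pole (1 + j2435·0.002) = 1 + j4.87 → |·| ≈ 4.9716, ∠ ≈ 78.40°
|H| = 0.008 · 1 / (9.7912 · 4.9716) ≈ 0.00016435
Gain = 20 log₁₀(0.00016435) ≈ -75.68 dB
∠H = (0°) − (84.14° + 78.40°) = -162.54°

-75.7 dB, -162.5°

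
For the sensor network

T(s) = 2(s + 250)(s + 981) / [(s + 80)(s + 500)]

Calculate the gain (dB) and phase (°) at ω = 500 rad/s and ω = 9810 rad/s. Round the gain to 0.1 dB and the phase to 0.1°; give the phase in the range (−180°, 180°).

ω = 500: 10.7 dB, -35.5°; ω = 9810: 6.1 dB, -3.8°

At s = jω = j500:
zero (s+250): 250 + j500 → |·| = √(250²+500²) = √312500 ≈ 559.02, ∠ = arctan(500/250) ≈ 63.43°
zero (s+981): 981 + j500 → |·| = √(981²+500²) = √1212361 ≈ 1101.1, ∠ = arctan(500/981) ≈ 27.01°
pole (s+80): 80 + j500 → |·| = √(80²+500²) = √256400 ≈ 506.36, ∠ = arctan(500/80) ≈ 80.91°
pole (s+500): 500 + j500 → |·| = √(500²+500²) = √500000 ≈ 707.11, ∠ = arctan(500/500) ≈ 45.00°
|T| = 2 · 6.1554e+05 / 3.5805e+05 ≈ 3.4383
Gain = 20 log₁₀(3.4383) ≈ 10.73 dB
∠T = 90.44° − 125.91° = -35.47°

At s = jω = j9810:
zero (s+250): 250 + j9810 → |·| = √(250²+9810²) = √96298600 ≈ 9813.2, ∠ = arctan(9810/250) ≈ 88.54°
zero (s+981): 981 + j9810 → |·| = √(981²+9810²) = √97198461 ≈ 9858.9, ∠ = arctan(9810/981) ≈ 84.29°
pole (s+80): 80 + j9810 → |·| = √(80²+9810²) = √96242500 ≈ 9810.3, ∠ = arctan(9810/80) ≈ 89.53°
pole (s+500): 500 + j9810 → |·| = √(500²+9810²) = √96486100 ≈ 9822.7, ∠ = arctan(9810/500) ≈ 87.08°
|T| = 2 · 9.6747e+07 / 9.6364e+07 ≈ 2.0079
Gain = 20 log₁₀(2.0079) ≈ 6.05 dB
∠T = 172.83° − 176.61° = -3.78°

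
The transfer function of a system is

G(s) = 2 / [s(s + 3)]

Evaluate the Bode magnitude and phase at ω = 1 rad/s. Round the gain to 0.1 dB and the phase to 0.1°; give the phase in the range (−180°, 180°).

-4.0 dB, -108.4°

At s = jω = j1:
pole (s+3): 3 + j1 → |·| = √(3²+1²) = √10 ≈ 3.1623, ∠ = arctan(1/3) ≈ 18.43°
pole at origin: |s| = 1, ∠ = 90.00° (in denominator)
|G| = 2 / 3.1623 ≈ 0.63245
Gain = 20 log₁₀(0.63245) ≈ -3.98 dB
∠G = 0.00° − 108.43° = -108.43°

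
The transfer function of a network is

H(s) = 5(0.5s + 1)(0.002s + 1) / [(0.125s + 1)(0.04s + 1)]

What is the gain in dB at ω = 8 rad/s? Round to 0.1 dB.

At ω = 8 rad/s:
zero (1 + j8·0.5) = 1 + j4 → |·| ≈ 4.1231, ∠ ≈ 75.96°
zero (1 + j8·0.002) = 1 + j0.016 → |·| ≈ 1.0001, ∠ ≈ 0.92°
pole (1 + j8·0.125) = 1 + j1 → |·| ≈ 1.4142, ∠ ≈ 45.00°
pole (1 + j8·0.04) = 1 + j0.32 → |·| ≈ 1.05, ∠ ≈ 17.74°
|H| = 5 · 4.1231 · 1.0001 / (1.4142 · 1.05) ≈ 13.885
Gain = 20 log₁₀(13.885) ≈ 22.85 dB

22.9 dB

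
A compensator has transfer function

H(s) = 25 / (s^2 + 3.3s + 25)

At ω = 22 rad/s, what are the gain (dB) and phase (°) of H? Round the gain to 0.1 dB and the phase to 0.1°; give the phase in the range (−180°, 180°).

-25.4 dB, -171.0°

At s = jω = j22:
quadratic: (j22)² + 3.3·j22 + 25 = -459 + j72.6 → |·| ≈ 464.71, ∠ ≈ 171.01°
|H| = 25 / 464.71 ≈ 0.053797
Gain = 20 log₁₀(0.053797) ≈ -25.38 dB
∠H = 0.00° − 171.01° = -171.01°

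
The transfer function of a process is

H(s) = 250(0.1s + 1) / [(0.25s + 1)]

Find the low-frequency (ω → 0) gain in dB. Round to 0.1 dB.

48.0 dB

H(0) = 250 · 1 / 1 = 250
20 log₁₀(250) ≈ 47.96 dB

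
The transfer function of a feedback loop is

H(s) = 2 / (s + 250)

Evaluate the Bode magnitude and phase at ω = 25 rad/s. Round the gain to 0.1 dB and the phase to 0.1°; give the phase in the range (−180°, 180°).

At s = jω = j25:
pole (s+250): 250 + j25 → |·| = √(250²+25²) = √63125 ≈ 251.25, ∠ = arctan(25/250) ≈ 5.71°
|H| = 2 / 251.25 ≈ 0.0079602
Gain = 20 log₁₀(0.0079602) ≈ -41.98 dB
∠H = 0.00° − 5.71° = -5.71°

-42.0 dB, -5.7°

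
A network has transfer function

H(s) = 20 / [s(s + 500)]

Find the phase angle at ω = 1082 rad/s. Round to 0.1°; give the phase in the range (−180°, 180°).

At s = jω = j1082:
pole (s+500): 500 + j1082 → |·| = √(500²+1082²) = √1420724 ≈ 1191.9, ∠ = arctan(1082/500) ≈ 65.20°
pole at origin: |s| = 1082, ∠ = 90.00° (in denominator)
∠H = 0.00° − 155.20° = -155.20°

-155.2°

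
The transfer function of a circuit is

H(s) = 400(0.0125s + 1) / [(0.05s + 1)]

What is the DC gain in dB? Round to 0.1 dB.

H(0) = 400 · 1 / 1 = 400
20 log₁₀(400) ≈ 52.04 dB

52.0 dB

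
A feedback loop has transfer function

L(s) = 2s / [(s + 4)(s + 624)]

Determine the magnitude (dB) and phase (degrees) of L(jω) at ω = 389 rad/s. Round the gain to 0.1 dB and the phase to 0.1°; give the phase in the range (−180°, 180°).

At s = jω = j389:
zero at origin: s = j389 → |·| = 389, ∠ = 90.00°
pole (s+4): 4 + j389 → |·| = √(4²+389²) = √151337 ≈ 389.02, ∠ = arctan(389/4) ≈ 89.41°
pole (s+624): 624 + j389 → |·| = √(624²+389²) = √540697 ≈ 735.32, ∠ = arctan(389/624) ≈ 31.94°
|L| = 2 · 389 / 2.8605e+05 ≈ 0.0027198
Gain = 20 log₁₀(0.0027198) ≈ -51.31 dB
∠L = 90.00° − 121.35° = -31.35°

-51.3 dB, -31.4°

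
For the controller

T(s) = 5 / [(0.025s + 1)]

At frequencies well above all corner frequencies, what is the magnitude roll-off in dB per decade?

Each pole contributes −20 dB/decade at high frequency; each zero contributes +20 dB/decade.
Net: 0 zero(s) − 1 pole(s) → -20 dB/decade.

-20 dB/decade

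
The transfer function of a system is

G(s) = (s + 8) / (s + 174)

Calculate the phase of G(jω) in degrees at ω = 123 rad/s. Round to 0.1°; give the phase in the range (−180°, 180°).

51.0°

Substitute s = j123:
Numerator: (j123) + 8 = 8 + j123
Denominator: (j123) + 174 = 174 + j123
|N| = √(8² + 123²) ≈ 123.26, ∠N ≈ 86.28°
|D| = √(174² + 123²) ≈ 213.08, ∠D ≈ 35.26°
∠G = 86.28° − 35.26° = 51.02°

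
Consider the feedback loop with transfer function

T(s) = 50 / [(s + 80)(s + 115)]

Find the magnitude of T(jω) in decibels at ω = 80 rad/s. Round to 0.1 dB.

-50.0 dB

At s = jω = j80:
pole (s+80): 80 + j80 → |·| = √(80²+80²) = √12800 ≈ 113.14, ∠ = arctan(80/80) ≈ 45.00°
pole (s+115): 115 + j80 → |·| = √(115²+80²) = √19625 ≈ 140.09, ∠ = arctan(80/115) ≈ 34.82°
|T| = 50 / 15850 ≈ 0.0031546
Gain = 20 log₁₀(0.0031546) ≈ -50.02 dB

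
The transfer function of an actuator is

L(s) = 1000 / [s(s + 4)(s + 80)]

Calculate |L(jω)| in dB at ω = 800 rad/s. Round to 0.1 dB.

At s = jω = j800:
pole (s+4): 4 + j800 → |·| = √(4²+800²) = √640016 ≈ 800.01, ∠ = arctan(800/4) ≈ 89.71°
pole (s+80): 80 + j800 → |·| = √(80²+800²) = √646400 ≈ 803.99, ∠ = arctan(800/80) ≈ 84.29°
pole at origin: |s| = 800, ∠ = 90.00° (in denominator)
|L| = 1000 / 5.1456e+08 ≈ 1.9434e-06
Gain = 20 log₁₀(1.9434e-06) ≈ -114.23 dB

-114.2 dB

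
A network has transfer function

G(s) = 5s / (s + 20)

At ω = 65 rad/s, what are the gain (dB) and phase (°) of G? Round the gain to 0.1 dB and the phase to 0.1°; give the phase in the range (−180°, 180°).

13.6 dB, 17.1°

At s = jω = j65:
zero at origin: s = j65 → |·| = 65, ∠ = 90.00°
pole (s+20): 20 + j65 → |·| = √(20²+65²) = √4625 ≈ 68.007, ∠ = arctan(65/20) ≈ 72.90°
|G| = 5 · 65 / 68.007 ≈ 4.7789
Gain = 20 log₁₀(4.7789) ≈ 13.59 dB
∠G = 90.00° − 72.90° = 17.10°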